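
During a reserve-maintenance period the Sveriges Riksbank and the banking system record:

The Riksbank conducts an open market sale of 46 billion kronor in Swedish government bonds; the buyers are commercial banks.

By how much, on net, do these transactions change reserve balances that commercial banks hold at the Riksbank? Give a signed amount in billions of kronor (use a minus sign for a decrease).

-46 billion

Riksbank balance sheet:
  Assets:      Securities −46B
  Liabilities: Bank reserves −46B
So the change in reserve balances that commercial banks hold at the Riksbank is -46 billion.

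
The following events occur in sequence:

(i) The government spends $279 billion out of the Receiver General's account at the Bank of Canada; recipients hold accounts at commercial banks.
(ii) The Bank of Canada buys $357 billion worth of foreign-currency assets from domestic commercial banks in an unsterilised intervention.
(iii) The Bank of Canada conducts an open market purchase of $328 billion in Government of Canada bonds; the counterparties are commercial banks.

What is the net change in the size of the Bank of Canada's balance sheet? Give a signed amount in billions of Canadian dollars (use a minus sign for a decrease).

Government spending $279 billion: only the composition of liabilities changes → 0.
FX purchase $357 billion: a Bank of Canada asset is acquired → +$357B.
OMO purchase (from banks) $328 billion: a Bank of Canada asset is acquired → +$328B.
Net: 0 + 357 + 328 = +$685 billion.

+$685 billion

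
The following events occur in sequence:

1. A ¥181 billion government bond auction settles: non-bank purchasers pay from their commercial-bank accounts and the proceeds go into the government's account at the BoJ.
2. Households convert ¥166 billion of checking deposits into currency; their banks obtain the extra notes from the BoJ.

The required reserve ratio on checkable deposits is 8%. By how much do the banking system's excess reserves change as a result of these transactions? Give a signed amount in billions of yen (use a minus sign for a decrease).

-¥319.24 billion

Government account inflow ¥181 billion: reserves −¥181B, deposits −¥181B.
Currency withdrawal ¥166 billion: reserves −¥166B, deposits −¥166B.
Totals: Δreserves = −¥347B, Δdeposits = −¥347B.
Δrequired reserves = 8% × −¥347B = −¥27.76B.
Δexcess reserves = Δreserves − Δrequired = −¥347B − (−¥27.76B) = -¥319.24 billion.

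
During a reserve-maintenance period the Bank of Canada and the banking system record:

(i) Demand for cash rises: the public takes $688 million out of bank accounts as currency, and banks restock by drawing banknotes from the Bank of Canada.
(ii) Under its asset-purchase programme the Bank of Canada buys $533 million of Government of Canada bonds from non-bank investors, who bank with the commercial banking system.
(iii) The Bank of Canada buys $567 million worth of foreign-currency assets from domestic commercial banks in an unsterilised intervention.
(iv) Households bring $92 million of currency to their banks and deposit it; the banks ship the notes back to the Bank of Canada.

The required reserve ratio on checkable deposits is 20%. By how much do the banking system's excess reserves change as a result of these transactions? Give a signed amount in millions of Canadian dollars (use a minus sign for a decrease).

Currency withdrawal $688 million: reserves −$688M, deposits −$688M.
Asset purchase (from non-banks) $533 million: reserves +$533M, deposits +$533M.
FX purchase $567 million: reserves +$567M, deposits 0.
Currency deposit $92 million: reserves +$92M, deposits +$92M.
Totals: Δreserves = +$504M, Δdeposits = −$63M.
Δrequired reserves = 20% × −$63M = −$12.6M.
Δexcess reserves = Δreserves − Δrequired = +$504M − (−$12.6M) = +$516.6 million.

+$516.6 million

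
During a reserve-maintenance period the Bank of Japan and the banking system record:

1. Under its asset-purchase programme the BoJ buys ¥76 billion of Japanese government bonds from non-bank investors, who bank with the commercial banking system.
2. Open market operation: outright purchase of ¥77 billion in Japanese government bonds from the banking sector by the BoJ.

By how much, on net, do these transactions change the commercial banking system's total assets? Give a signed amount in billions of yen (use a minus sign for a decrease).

BoJ balance sheet:
  Assets:      Securities +¥153B
  Liabilities: Bank reserves +¥153B
Commercial banking system:
  Assets:      Reserves at CB +¥153B, Securities −¥77B
  Liabilities: Checkable deposits +¥76B
Change in total bank assets = +¥76 billion.

+¥76 billion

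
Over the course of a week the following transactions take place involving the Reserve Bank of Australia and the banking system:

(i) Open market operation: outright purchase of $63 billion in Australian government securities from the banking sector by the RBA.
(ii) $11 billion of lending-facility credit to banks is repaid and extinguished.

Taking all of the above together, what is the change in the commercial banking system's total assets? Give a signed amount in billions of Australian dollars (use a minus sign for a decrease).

-$11 billion

RBA balance sheet:
  Assets:      Securities +$63B, Loans to banks −$11B
  Liabilities: Bank reserves +$52B
Commercial banking system:
  Assets:      Reserves at CB +$52B, Securities −$63B
  Liabilities: Borrowings from CB −$11B
Change in total bank assets = -$11 billion.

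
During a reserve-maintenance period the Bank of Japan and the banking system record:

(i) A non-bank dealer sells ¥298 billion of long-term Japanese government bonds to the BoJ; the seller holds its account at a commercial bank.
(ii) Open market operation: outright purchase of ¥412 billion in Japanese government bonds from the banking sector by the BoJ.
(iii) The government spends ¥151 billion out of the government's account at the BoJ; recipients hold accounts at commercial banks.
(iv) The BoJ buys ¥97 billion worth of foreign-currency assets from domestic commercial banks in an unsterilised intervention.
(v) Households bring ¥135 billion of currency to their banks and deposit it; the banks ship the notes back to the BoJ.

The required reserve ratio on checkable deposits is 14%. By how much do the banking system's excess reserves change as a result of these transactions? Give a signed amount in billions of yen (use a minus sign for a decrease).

Asset purchase (from non-banks) ¥298 billion: reserves +¥298B, deposits +¥298B.
OMO purchase (from banks) ¥412 billion: reserves +¥412B, deposits 0.
Government spending ¥151 billion: reserves +¥151B, deposits +¥151B.
FX purchase ¥97 billion: reserves +¥97B, deposits 0.
Currency deposit ¥135 billion: reserves +¥135B, deposits +¥135B.
Totals: Δreserves = +¥1093B, Δdeposits = +¥584B.
Δrequired reserves = 14% × +¥584B = +¥81.76B.
Δexcess reserves = Δreserves − Δrequired = +¥1093B − (+¥81.76B) = +¥1011.24 billion.

+¥1011.24 billion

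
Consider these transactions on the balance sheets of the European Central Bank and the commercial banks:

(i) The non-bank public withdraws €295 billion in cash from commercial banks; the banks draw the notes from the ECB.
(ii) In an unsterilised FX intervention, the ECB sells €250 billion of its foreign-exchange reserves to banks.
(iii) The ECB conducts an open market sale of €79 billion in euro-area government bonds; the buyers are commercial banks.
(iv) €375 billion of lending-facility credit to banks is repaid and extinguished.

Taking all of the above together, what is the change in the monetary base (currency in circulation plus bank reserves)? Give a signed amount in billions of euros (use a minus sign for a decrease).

-€704 billion

Currency withdrawal €295 billion: just a shift between currency and reserves — both are base money → 0.
FX sale €250 billion: ECB balance sheet contracts → −€250B.
OMO sale (to banks) €79 billion: ECB balance sheet contracts → −€79B.
Discount-window repayment €375 billion: ECB balance sheet contracts → −€375B.
Net: 0 − 250 − 79 − 375 = -€704 billion.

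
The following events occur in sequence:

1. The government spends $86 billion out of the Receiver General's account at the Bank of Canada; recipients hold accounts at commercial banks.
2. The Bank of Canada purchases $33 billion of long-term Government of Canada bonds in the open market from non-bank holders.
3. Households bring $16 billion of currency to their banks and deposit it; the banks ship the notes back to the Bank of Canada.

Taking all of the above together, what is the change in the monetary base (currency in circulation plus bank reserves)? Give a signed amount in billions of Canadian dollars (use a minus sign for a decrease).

Bank of Canada balance sheet:
  Assets:      Securities +$33B
  Liabilities: Bank reserves +$135B, Currency in circulation −$16B, Government deposits −$86B
Commercial banking system:
  Assets:      Reserves at CB +$135B
  Liabilities: Checkable deposits +$135B
Monetary base = currency + reserves: −$16B + (+$135B) = +$119 billion.

+$119 billion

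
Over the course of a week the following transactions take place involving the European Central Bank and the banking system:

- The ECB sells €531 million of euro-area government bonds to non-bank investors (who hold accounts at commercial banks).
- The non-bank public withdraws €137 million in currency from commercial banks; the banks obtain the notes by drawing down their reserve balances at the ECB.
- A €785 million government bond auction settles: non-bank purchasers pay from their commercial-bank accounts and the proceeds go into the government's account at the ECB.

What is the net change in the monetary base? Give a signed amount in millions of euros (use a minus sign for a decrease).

ECB balance sheet:
  Assets:      Securities −€531M
  Liabilities: Bank reserves −€1453M, Currency in circulation +€137M, Government deposits +€785M
Commercial banking system:
  Assets:      Reserves at CB −€1453M
  Liabilities: Checkable deposits −€1453M
Monetary base = currency + reserves: +€137M + (−€1453M) = -€1316 million.

-€1316 million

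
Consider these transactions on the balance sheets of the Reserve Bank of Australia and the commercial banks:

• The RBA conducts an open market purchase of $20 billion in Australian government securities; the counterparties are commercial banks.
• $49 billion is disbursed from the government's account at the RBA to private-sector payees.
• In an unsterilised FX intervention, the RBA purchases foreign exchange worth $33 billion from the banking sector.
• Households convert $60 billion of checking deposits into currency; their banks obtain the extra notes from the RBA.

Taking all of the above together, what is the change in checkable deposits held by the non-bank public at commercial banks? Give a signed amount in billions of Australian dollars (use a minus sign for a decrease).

RBA balance sheet:
  Assets:      Securities +$20B, Foreign assets +$33B
  Liabilities: Bank reserves +$42B, Currency in circulation +$60B, Government deposits −$49B
Commercial banking system:
  Assets:      Reserves at CB +$42B, Securities −$20B, Foreign assets −$33B
  Liabilities: Checkable deposits −$11B
So the change in checkable deposits held by the non-bank public at commercial banks is -$11 billion.

-$11 billion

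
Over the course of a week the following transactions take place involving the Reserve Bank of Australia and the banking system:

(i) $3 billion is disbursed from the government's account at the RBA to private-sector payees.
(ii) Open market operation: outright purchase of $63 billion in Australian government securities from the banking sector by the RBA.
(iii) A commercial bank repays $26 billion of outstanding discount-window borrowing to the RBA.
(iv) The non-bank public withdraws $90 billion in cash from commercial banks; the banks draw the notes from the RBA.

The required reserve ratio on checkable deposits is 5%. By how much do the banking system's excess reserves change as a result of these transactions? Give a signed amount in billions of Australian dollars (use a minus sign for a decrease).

Government spending $3 billion: reserves +$3B, deposits +$3B.
OMO purchase (from banks) $63 billion: reserves +$63B, deposits 0.
Discount-window repayment $26 billion: reserves −$26B, deposits 0.
Currency withdrawal $90 billion: reserves −$90B, deposits −$90B.
Totals: Δreserves = −$50B, Δdeposits = −$87B.
Δrequired reserves = 5% × −$87B = −$4.35B.
Δexcess reserves = Δreserves − Δrequired = −$50B − (−$4.35B) = -$45.65 billion.

-$45.65 billion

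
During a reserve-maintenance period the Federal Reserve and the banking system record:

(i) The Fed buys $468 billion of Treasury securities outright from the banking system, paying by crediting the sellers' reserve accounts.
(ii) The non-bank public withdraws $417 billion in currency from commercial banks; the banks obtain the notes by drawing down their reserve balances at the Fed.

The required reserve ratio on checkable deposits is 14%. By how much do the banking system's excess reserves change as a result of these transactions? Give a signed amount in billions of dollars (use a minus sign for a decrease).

+$109.38 billion

OMO purchase (from banks) $468 billion: reserves +$468B, deposits 0.
Currency withdrawal $417 billion: reserves −$417B, deposits −$417B.
Totals: Δreserves = +$51B, Δdeposits = −$417B.
Δrequired reserves = 14% × −$417B = −$58.38B.
Δexcess reserves = Δreserves − Δrequired = +$51B − (−$58.38B) = +$109.38 billion.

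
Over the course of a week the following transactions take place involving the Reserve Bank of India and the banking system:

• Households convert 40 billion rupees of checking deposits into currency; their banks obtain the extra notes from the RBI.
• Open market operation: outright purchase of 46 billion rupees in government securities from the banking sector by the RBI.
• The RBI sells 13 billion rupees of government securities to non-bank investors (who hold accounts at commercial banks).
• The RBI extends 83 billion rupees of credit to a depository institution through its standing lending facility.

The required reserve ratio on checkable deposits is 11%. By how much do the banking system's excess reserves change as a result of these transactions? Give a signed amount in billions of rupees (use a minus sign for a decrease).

+81.83 billion

Currency withdrawal 40 billion rupees: reserves −40B, deposits −40B.
OMO purchase (from banks) 46 billion rupees: reserves +46B, deposits 0.
Asset sale (to non-banks) 13 billion rupees: reserves −13B, deposits −13B.
Discount-window loan 83 billion rupees: reserves +83B, deposits 0.
Totals: Δreserves = +76B, Δdeposits = −53B.
Δrequired reserves = 11% × −53B = −5.83B.
Δexcess reserves = Δreserves − Δrequired = +76B − (−5.83B) = +81.83 billion.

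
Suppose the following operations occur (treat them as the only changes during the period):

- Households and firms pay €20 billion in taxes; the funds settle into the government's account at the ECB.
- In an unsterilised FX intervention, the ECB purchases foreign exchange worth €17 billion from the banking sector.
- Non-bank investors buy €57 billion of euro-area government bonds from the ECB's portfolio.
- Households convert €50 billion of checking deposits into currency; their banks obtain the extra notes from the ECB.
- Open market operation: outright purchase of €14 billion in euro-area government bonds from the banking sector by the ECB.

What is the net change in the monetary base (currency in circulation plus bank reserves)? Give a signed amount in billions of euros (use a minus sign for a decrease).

Government account inflow €20 billion: reserves shift to a non-base liability → −€20B.
FX purchase €17 billion: ECB balance sheet expands → +€17B.
Asset sale (to non-banks) €57 billion: ECB balance sheet contracts → −€57B.
Currency withdrawal €50 billion: just a shift between currency and reserves — both are base money → 0.
OMO purchase (from banks) €14 billion: ECB balance sheet expands → +€14B.
Net: −20 + 17 − 57 + 0 + 14 = -€46 billion.

-€46 billion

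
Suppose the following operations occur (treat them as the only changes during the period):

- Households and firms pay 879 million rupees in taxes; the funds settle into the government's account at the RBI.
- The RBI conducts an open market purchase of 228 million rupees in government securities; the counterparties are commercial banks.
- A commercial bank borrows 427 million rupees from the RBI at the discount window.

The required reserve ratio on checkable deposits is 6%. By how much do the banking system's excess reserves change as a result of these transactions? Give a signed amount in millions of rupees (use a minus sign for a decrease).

Government account inflow 879 million rupees: reserves −879M, deposits −879M.
OMO purchase (from banks) 228 million rupees: reserves +228M, deposits 0.
Discount-window loan 427 million rupees: reserves +427M, deposits 0.
Totals: Δreserves = −224M, Δdeposits = −879M.
Δrequired reserves = 6% × −879M = −52.74M.
Δexcess reserves = Δreserves − Δrequired = −224M − (−52.74M) = -171.26 million.

-171.26 million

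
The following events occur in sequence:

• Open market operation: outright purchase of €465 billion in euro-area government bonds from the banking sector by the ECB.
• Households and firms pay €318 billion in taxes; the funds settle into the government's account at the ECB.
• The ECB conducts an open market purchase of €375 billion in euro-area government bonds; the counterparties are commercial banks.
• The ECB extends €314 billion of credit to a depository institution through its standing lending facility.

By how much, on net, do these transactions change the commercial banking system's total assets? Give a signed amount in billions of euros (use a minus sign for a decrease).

-€4 billion

ECB balance sheet:
  Assets:      Securities +€840B, Loans to banks +€314B
  Liabilities: Bank reserves +€836B, Government deposits +€318B
Commercial banking system:
  Assets:      Reserves at CB +€836B, Securities −€840B
  Liabilities: Checkable deposits −€318B, Borrowings from CB +€314B
Change in total bank assets = -€4 billion.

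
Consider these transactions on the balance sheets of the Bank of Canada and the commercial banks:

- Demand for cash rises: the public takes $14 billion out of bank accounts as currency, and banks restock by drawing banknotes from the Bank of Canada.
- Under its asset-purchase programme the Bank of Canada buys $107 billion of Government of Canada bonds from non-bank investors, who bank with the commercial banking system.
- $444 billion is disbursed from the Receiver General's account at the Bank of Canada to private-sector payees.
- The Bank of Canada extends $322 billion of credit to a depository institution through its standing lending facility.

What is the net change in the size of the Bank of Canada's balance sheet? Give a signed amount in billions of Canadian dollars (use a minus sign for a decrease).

Currency withdrawal $14 billion: only the composition of liabilities changes → 0.
Asset purchase (from non-banks) $107 billion: a Bank of Canada asset is acquired → +$107B.
Government spending $444 billion: only the composition of liabilities changes → 0.
Discount-window loan $322 billion: a Bank of Canada asset is acquired → +$322B.
Net: 0 + 107 + 0 + 322 = +$429 billion.

+$429 billion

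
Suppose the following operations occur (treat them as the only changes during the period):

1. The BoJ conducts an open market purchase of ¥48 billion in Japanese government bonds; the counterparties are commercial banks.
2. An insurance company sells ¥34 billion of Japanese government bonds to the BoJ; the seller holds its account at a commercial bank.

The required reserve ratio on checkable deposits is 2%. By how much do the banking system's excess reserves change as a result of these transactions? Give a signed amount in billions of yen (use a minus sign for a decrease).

+¥81.32 billion

OMO purchase (from banks) ¥48 billion: reserves +¥48B, deposits 0.
Asset purchase (from non-banks) ¥34 billion: reserves +¥34B, deposits +¥34B.
Totals: Δreserves = +¥82B, Δdeposits = +¥34B.
Δrequired reserves = 2% × +¥34B = +¥0.68B.
Δexcess reserves = Δreserves − Δrequired = +¥82B − (+¥0.68B) = +¥81.32 billion.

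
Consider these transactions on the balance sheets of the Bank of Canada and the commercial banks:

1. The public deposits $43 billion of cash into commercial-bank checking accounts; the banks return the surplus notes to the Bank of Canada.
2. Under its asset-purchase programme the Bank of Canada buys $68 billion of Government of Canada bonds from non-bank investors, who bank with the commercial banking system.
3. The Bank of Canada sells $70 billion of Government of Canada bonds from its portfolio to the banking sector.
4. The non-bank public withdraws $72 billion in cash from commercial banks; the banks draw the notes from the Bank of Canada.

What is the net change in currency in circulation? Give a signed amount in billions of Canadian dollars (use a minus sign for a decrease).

+$29 billion

Bank of Canada balance sheet:
  Assets:      Securities −$2B
  Liabilities: Bank reserves −$31B, Currency in circulation +$29B
Commercial banking system:
  Assets:      Reserves at CB −$31B, Securities +$70B
  Liabilities: Checkable deposits +$39B
So the change in currency in circulation is +$29 billion.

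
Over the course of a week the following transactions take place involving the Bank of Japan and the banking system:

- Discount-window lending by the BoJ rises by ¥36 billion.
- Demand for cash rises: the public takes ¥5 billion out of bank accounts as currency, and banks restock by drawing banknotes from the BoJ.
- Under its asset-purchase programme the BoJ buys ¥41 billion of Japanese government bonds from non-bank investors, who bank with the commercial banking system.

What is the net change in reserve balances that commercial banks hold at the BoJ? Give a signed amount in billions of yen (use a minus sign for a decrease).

+¥72 billion

Discount-window loan ¥36 billion: the loan is credited to the bank's reserve account → +¥36B.
Currency withdrawal ¥5 billion: banks swap reserves for currency → −¥5B.
Asset purchase (from non-banks) ¥41 billion: the BoJ pays by crediting reserve accounts → +¥41B.
Net: 36 − 5 + 41 = +¥72 billion.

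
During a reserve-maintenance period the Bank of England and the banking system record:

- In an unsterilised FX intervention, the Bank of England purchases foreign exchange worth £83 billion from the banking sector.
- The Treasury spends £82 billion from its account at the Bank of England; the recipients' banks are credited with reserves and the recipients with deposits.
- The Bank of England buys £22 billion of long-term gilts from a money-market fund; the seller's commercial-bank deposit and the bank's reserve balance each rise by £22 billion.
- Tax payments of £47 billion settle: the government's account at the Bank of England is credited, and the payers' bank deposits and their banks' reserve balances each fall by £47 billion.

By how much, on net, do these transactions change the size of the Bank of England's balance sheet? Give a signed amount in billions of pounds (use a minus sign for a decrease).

FX purchase £83 billion: a Bank of England asset is acquired → +£83B.
Government spending £82 billion: only the composition of liabilities changes → 0.
Asset purchase (from non-banks) £22 billion: a Bank of England asset is acquired → +£22B.
Government account inflow £47 billion: only the composition of liabilities changes → 0.
Net: 83 + 0 + 22 + 0 = +£105 billion.

+£105 billion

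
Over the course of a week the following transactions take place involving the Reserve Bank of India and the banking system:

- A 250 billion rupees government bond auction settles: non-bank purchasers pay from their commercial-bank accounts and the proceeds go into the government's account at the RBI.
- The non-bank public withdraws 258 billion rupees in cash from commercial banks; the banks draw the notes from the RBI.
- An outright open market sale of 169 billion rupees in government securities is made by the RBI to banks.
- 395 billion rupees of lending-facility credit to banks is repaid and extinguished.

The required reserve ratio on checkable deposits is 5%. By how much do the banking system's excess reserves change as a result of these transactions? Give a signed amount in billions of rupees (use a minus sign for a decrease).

Government account inflow 250 billion rupees: reserves −250B, deposits −250B.
Currency withdrawal 258 billion rupees: reserves −258B, deposits −258B.
OMO sale (to banks) 169 billion rupees: reserves −169B, deposits 0.
Discount-window repayment 395 billion rupees: reserves −395B, deposits 0.
Totals: Δreserves = −1072B, Δdeposits = −508B.
Δrequired reserves = 5% × −508B = −25.4B.
Δexcess reserves = Δreserves − Δrequired = −1072B − (−25.4B) = -1046.6 billion.

-1046.6 billion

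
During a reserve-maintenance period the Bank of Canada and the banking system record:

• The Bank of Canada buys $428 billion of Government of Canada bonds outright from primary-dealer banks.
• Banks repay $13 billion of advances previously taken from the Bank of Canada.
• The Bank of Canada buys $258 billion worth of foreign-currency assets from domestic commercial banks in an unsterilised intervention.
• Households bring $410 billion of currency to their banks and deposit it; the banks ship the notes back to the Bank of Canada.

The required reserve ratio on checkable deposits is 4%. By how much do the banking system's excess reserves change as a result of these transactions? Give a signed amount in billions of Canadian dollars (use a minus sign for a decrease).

+$1066.6 billion

OMO purchase (from banks) $428 billion: reserves +$428B, deposits 0.
Discount-window repayment $13 billion: reserves −$13B, deposits 0.
FX purchase $258 billion: reserves +$258B, deposits 0.
Currency deposit $410 billion: reserves +$410B, deposits +$410B.
Totals: Δreserves = +$1083B, Δdeposits = +$410B.
Δrequired reserves = 4% × +$410B = +$16.4B.
Δexcess reserves = Δreserves − Δrequired = +$1083B − (+$16.4B) = +$1066.6 billion.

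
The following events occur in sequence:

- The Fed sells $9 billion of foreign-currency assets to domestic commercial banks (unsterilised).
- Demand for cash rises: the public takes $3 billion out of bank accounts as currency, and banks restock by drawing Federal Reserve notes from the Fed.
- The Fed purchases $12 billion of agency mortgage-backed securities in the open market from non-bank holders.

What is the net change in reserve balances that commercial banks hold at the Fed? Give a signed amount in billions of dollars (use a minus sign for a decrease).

FX sale $9 billion: the buying banks pay out of their reserve balances → −$9B.
Currency withdrawal $3 billion: banks swap reserves for currency → −$3B.
Asset purchase (from non-banks) $12 billion: the Fed pays by crediting reserve accounts → +$12B.
Net: −9 − 3 + 12 = $0 (no change).

$0 (no change)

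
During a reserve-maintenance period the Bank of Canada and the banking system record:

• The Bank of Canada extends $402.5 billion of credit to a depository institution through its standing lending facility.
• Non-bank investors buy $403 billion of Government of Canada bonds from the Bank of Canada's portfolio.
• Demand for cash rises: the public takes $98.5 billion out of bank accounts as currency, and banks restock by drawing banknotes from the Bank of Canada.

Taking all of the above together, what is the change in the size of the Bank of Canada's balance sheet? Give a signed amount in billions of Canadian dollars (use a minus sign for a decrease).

-$0.5 billion

Discount-window loan $402.5 billion: a Bank of Canada asset is acquired → +$402.5B.
Asset sale (to non-banks) $403 billion: a Bank of Canada asset is shed → −$403B.
Currency withdrawal $98.5 billion: only the composition of liabilities changes → 0.
Net: 402.5 − 403 + 0 = -$0.5 billion.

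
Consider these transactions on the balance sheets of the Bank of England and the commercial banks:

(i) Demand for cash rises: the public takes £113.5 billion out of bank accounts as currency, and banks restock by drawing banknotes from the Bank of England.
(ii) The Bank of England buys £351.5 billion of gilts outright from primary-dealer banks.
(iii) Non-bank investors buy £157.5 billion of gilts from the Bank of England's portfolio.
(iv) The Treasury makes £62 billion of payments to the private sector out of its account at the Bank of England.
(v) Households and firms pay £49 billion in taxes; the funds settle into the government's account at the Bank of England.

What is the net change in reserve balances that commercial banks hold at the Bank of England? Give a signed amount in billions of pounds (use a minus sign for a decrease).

Currency withdrawal £113.5 billion: banks swap reserves for currency → −£113.5B.
OMO purchase (from banks) £351.5 billion: the Bank of England pays by crediting reserve accounts → +£351.5B.
Asset sale (to non-banks) £157.5 billion: the non-bank buyers' banks settle from reserves → −£157.5B.
Government spending £62 billion: government payments flow into bank reserve accounts → +£62B.
Government account inflow £49 billion: funds move from bank reserves into the government account → −£49B.
Net: −113.5 + 351.5 − 157.5 + 62 − 49 = +£93.5 billion.

+£93.5 billion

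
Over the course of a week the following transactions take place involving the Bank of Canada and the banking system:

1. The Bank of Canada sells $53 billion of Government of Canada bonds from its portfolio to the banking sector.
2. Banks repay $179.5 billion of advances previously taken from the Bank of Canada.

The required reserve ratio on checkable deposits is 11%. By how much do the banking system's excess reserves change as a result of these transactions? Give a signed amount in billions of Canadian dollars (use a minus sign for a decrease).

OMO sale (to banks) $53 billion: reserves −$53B, deposits 0.
Discount-window repayment $179.5 billion: reserves −$179.5B, deposits 0.
Totals: Δreserves = −$232.5B, Δdeposits = 0.
Δrequired reserves = 11% × 0 = 0.
Δexcess reserves = Δreserves − Δrequired = −$232.5B − (0) = -$232.5 billion.

-$232.5 billion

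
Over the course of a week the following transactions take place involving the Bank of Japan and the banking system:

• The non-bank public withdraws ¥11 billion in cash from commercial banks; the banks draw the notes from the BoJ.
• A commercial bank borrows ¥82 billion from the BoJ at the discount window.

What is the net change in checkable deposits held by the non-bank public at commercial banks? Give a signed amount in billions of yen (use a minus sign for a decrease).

-¥11 billion

Currency withdrawal ¥11 billion: non-bank counterparties' bank balances fall → −¥11B.
Discount-window loan ¥82 billion: the counterparty is a bank, so public deposits are unchanged → 0.
Net: −11 + 0 = -¥11 billion.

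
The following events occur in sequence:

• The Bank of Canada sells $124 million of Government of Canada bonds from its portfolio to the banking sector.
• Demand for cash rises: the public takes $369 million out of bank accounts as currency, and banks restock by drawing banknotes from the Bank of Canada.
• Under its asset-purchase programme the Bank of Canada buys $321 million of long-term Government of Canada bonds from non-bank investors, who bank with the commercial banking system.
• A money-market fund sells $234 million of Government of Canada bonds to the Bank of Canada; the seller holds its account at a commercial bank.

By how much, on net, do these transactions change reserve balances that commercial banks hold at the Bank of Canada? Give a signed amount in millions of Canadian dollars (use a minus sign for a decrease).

Bank of Canada balance sheet:
  Assets:      Securities +$431M
  Liabilities: Bank reserves +$62M, Currency in circulation +$369M
So the change in reserve balances that commercial banks hold at the Bank of Canada is +$62 million.

+$62 million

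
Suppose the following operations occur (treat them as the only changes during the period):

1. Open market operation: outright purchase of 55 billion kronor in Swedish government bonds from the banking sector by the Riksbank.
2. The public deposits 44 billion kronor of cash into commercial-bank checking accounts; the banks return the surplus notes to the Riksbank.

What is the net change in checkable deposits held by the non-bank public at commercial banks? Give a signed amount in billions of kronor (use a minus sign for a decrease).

+44 billion

Riksbank balance sheet:
  Assets:      Securities +55B
  Liabilities: Bank reserves +99B, Currency in circulation −44B
Commercial banking system:
  Assets:      Reserves at CB +99B, Securities −55B
  Liabilities: Checkable deposits +44B
So the change in checkable deposits held by the non-bank public at commercial banks is +44 billion.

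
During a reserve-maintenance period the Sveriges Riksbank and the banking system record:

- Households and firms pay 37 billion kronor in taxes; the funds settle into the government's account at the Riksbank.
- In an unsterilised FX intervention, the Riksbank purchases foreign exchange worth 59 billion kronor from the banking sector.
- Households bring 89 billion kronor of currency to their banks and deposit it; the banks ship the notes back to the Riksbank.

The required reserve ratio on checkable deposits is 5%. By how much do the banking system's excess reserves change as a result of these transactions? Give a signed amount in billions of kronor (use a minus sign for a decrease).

Government account inflow 37 billion kronor: reserves −37B, deposits −37B.
FX purchase 59 billion kronor: reserves +59B, deposits 0.
Currency deposit 89 billion kronor: reserves +89B, deposits +89B.
Totals: Δreserves = +111B, Δdeposits = +52B.
Δrequired reserves = 5% × +52B = +2.6B.
Δexcess reserves = Δreserves − Δrequired = +111B − (+2.6B) = +108.4 billion.

+108.4 billion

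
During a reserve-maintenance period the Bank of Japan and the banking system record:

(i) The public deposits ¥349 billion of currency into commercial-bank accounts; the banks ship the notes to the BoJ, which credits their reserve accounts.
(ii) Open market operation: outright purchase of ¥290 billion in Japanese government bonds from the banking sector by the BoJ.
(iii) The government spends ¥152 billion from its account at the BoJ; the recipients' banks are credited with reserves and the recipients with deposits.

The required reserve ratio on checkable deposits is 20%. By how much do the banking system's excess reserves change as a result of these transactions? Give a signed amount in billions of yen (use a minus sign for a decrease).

Currency deposit ¥349 billion: reserves +¥349B, deposits +¥349B.
OMO purchase (from banks) ¥290 billion: reserves +¥290B, deposits 0.
Government spending ¥152 billion: reserves +¥152B, deposits +¥152B.
Totals: Δreserves = +¥791B, Δdeposits = +¥501B.
Δrequired reserves = 20% × +¥501B = +¥100.2B.
Δexcess reserves = Δreserves − Δrequired = +¥791B − (+¥100.2B) = +¥690.8 billion.

+¥690.8 billion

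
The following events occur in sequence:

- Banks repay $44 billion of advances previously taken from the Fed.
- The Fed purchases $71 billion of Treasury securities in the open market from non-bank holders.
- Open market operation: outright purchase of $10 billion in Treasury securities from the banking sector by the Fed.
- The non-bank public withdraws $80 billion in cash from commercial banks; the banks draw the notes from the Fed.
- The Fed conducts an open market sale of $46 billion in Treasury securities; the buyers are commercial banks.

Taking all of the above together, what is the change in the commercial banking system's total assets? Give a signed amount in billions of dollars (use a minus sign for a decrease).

Discount-window repayment $44 billion: bank balance sheets shrink → −$44B.
Asset purchase (from non-banks) $71 billion: bank balance sheets expand → +$71B.
OMO purchase (from banks) $10 billion: just an asset swap on bank balance sheets → 0.
Currency withdrawal $80 billion: bank balance sheets shrink → −$80B.
OMO sale (to banks) $46 billion: just an asset swap on bank balance sheets → 0.
Net: −44 + 71 + 0 − 80 + 0 = -$53 billion.

-$53 billion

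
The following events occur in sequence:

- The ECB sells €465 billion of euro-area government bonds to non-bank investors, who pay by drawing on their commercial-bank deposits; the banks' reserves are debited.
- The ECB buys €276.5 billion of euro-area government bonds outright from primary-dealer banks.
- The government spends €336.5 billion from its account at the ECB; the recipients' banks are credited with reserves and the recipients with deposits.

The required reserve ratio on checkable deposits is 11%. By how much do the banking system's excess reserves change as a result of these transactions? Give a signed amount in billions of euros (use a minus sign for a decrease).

+€162.135 billion

Asset sale (to non-banks) €465 billion: reserves −€465B, deposits −€465B.
OMO purchase (from banks) €276.5 billion: reserves +€276.5B, deposits 0.
Government spending €336.5 billion: reserves +€336.5B, deposits +€336.5B.
Totals: Δreserves = +€148B, Δdeposits = −€128.5B.
Δrequired reserves = 11% × −€128.5B = −€14.135B.
Δexcess reserves = Δreserves − Δrequired = +€148B − (−€14.135B) = +€162.135 billion.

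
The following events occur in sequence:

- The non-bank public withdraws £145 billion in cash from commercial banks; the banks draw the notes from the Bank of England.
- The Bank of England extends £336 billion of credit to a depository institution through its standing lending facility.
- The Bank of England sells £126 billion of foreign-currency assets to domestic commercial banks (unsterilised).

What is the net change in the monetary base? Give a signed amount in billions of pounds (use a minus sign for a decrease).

Currency withdrawal £145 billion: just a shift between currency and reserves — both are base money → 0.
Discount-window loan £336 billion: Bank of England balance sheet expands → +£336B.
FX sale £126 billion: Bank of England balance sheet contracts → −£126B.
Net: 0 + 336 − 126 = +£210 billion.

+£210 billion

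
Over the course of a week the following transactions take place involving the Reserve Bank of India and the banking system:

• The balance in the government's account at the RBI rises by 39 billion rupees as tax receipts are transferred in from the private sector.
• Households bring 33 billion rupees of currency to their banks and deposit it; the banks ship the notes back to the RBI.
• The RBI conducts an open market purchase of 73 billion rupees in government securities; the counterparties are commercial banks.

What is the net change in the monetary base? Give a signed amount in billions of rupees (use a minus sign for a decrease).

RBI balance sheet:
  Assets:      Securities +73B
  Liabilities: Bank reserves +67B, Currency in circulation −33B, Government deposits +39B
Commercial banking system:
  Assets:      Reserves at CB +67B, Securities −73B
  Liabilities: Checkable deposits −6B
Monetary base = currency + reserves: −33B + (+67B) = +34 billion.

+34 billion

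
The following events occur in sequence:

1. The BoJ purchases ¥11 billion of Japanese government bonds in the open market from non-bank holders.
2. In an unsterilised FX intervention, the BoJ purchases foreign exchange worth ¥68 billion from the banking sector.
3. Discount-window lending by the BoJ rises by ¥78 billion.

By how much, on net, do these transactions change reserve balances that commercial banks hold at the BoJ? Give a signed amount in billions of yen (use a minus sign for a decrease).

+¥157 billion

Asset purchase (from non-banks) ¥11 billion: the BoJ pays by crediting reserve accounts → +¥11B.
FX purchase ¥68 billion: the BoJ pays by crediting reserve accounts → +¥68B.
Discount-window loan ¥78 billion: the loan is credited to the bank's reserve account → +¥78B.
Net: 11 + 68 + 78 = +¥157 billion.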